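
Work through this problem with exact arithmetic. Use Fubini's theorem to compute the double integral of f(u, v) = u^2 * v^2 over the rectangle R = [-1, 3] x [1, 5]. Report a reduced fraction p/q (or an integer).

f(u, v) is a tensor product of a function of u and a function of v, and both factors are bounded continuous (hence Lebesgue integrable) on the rectangle, so Fubini's theorem applies:
  integral_R f d(m x m) = (integral_a1^b1 u^2 du) * (integral_a2^b2 v^2 dv).
Inner integral in u: integral_{-1}^{3} u^2 du = (3^3 - (-1)^3)/3
  = 28/3.
Inner integral in v: integral_{1}^{5} v^2 dv = (5^3 - 1^3)/3
  = 124/3.
Product: (28/3) * (124/3) = 3472/9.

3472/9


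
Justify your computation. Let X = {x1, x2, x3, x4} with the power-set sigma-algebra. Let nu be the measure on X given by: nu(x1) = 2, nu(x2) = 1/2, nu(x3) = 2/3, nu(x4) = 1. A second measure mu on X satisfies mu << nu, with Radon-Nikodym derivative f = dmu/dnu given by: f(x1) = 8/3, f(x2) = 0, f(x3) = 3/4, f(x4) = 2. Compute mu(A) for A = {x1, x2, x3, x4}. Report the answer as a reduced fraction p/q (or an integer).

By the defining property of the Radon-Nikodym derivative, for every measurable set A,
  mu(A) = integral_A f dnu.
Since nu is a discrete measure concentrated on the atoms of X, the integral over A reduces to the sum
  mu(A) = sum_{x in A} f(x) * nu({x}).
Computing each term:
  x1: f(x1) * nu(x1) = 8/3 * 2 = 16/3.
  x2: f(x2) * nu(x2) = 0 * 1/2 = 0.
  x3: f(x3) * nu(x3) = 3/4 * 2/3 = 1/2.
  x4: f(x4) * nu(x4) = 2 * 1 = 2.
Summing: mu(A) = 16/3 + 0 + 1/2 + 2 = 47/6.

47/6


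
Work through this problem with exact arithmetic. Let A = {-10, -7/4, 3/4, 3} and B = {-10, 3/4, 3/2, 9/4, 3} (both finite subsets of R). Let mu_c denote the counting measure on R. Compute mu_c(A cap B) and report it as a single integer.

Counting measure on a finite set equals cardinality. mu_c(A cap B) = |A cap B| (elements appearing in both).
Enumerating the elements of A that also lie in B gives 3 element(s).
So mu_c(A cap B) = 3.

3


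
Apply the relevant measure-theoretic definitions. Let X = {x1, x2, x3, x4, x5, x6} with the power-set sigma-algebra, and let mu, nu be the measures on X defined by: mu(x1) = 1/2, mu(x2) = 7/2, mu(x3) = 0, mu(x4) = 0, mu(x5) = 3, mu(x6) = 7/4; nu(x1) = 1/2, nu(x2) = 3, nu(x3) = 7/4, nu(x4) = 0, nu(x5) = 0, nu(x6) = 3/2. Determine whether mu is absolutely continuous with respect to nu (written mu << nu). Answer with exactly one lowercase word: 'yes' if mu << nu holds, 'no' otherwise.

mu << nu means: every nu-null measurable set is also mu-null; equivalently, for every atom x, if nu({x}) = 0 then mu({x}) = 0.
Checking each atom:
  x1: nu = 1/2 > 0 -> no constraint.
  x2: nu = 3 > 0 -> no constraint.
  x3: nu = 7/4 > 0 -> no constraint.
  x4: nu = 0, mu = 0 -> consistent with mu << nu.
  x5: nu = 0, mu = 3 > 0 -> violates mu << nu.
  x6: nu = 3/2 > 0 -> no constraint.
The atom(s) x5 violate the condition (nu = 0 but mu > 0). Therefore mu is NOT absolutely continuous w.r.t. nu.

no


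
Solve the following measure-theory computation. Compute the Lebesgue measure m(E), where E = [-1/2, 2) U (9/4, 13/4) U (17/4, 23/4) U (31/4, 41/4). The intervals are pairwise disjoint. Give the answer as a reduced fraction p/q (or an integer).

For pairwise disjoint intervals, m(union_i I_i) = sum_i m(I_i),
and m is invariant under swapping open/closed endpoints (single points have measure 0).
So m(E) = sum_i (b_i - a_i).
  I_1 has length 2 - (-1/2) = 5/2.
  I_2 has length 13/4 - 9/4 = 1.
  I_3 has length 23/4 - 17/4 = 3/2.
  I_4 has length 41/4 - 31/4 = 5/2.
Summing:
  m(E) = 5/2 + 1 + 3/2 + 5/2 = 15/2.

15/2


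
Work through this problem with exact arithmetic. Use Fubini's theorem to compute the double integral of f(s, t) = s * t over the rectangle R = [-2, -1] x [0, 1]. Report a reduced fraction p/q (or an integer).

f(s, t) is a tensor product of a function of s and a function of t, and both factors are bounded continuous (hence Lebesgue integrable) on the rectangle, so Fubini's theorem applies:
  integral_R f d(m x m) = (integral_a1^b1 s ds) * (integral_a2^b2 t dt).
Inner integral in s: integral_{-2}^{-1} s ds = ((-1)^2 - (-2)^2)/2
  = -3/2.
Inner integral in t: integral_{0}^{1} t dt = (1^2 - 0^2)/2
  = 1/2.
Product: (-3/2) * (1/2) = -3/4.

-3/4


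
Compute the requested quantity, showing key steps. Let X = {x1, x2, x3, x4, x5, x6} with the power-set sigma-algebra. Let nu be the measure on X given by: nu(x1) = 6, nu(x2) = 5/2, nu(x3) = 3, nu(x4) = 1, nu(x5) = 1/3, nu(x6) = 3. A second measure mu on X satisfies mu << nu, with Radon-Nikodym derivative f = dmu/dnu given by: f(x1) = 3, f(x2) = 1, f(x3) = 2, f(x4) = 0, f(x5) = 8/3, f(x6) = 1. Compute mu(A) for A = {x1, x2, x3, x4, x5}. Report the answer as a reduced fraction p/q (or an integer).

By the defining property of the Radon-Nikodym derivative, for every measurable set A,
  mu(A) = integral_A f dnu.
Since nu is a discrete measure concentrated on the atoms of X, the integral over A reduces to the sum
  mu(A) = sum_{x in A} f(x) * nu({x}).
Computing each term:
  x1: f(x1) * nu(x1) = 3 * 6 = 18.
  x2: f(x2) * nu(x2) = 1 * 5/2 = 5/2.
  x3: f(x3) * nu(x3) = 2 * 3 = 6.
  x4: f(x4) * nu(x4) = 0 * 1 = 0.
  x5: f(x5) * nu(x5) = 8/3 * 1/3 = 8/9.
Summing: mu(A) = 18 + 5/2 + 6 + 0 + 8/9 = 493/18.

493/18


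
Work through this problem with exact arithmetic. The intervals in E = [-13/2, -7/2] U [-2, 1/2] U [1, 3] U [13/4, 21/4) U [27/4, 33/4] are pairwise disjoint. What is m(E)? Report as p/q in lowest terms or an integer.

For pairwise disjoint intervals, m(union_i I_i) = sum_i m(I_i),
and m is invariant under swapping open/closed endpoints (single points have measure 0).
So m(E) = sum_i (b_i - a_i).
  I_1 has length -7/2 - (-13/2) = 3.
  I_2 has length 1/2 - (-2) = 5/2.
  I_3 has length 3 - 1 = 2.
  I_4 has length 21/4 - 13/4 = 2.
  I_5 has length 33/4 - 27/4 = 3/2.
Summing:
  m(E) = 3 + 5/2 + 2 + 2 + 3/2 = 11.

11


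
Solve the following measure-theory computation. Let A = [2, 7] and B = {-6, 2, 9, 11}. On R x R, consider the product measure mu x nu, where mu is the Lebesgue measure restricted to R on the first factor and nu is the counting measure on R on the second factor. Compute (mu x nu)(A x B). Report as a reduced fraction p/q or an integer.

For a measurable rectangle A x B, the product measure satisfies
  (mu x nu)(A x B) = mu(A) * nu(B).
  mu(A) = 5.
  nu(B) = 4.
  (mu x nu)(A x B) = 5 * 4 = 20.

20


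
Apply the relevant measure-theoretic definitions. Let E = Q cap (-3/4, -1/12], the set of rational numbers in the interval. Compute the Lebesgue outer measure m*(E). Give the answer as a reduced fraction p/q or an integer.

E = Q cap (-3/4, -1/12] is a subset of Q, which is countable. Enumerate Q = {q_1, q_2, ...}; for any eps > 0, cover q_k by the open interval (q_k - eps/2^(k+1), q_k + eps/2^(k+1)), of length eps/2^k. The total cover length is sum_{k>=1} eps/2^k = eps. Hence m*(E) <= m*(Q) <= eps for every eps > 0, and since outer measure is non-negative, m*(E) = 0.

0


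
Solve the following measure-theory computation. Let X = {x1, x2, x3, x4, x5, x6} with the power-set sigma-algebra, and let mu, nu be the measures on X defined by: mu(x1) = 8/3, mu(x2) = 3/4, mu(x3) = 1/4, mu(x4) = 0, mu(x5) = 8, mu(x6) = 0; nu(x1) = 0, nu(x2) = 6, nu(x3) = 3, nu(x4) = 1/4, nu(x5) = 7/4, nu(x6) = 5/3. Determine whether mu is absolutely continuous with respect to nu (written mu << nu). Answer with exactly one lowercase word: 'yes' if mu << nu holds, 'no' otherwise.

mu << nu means: every nu-null measurable set is also mu-null; equivalently, for every atom x, if nu({x}) = 0 then mu({x}) = 0.
Checking each atom:
  x1: nu = 0, mu = 8/3 > 0 -> violates mu << nu.
  x2: nu = 6 > 0 -> no constraint.
  x3: nu = 3 > 0 -> no constraint.
  x4: nu = 1/4 > 0 -> no constraint.
  x5: nu = 7/4 > 0 -> no constraint.
  x6: nu = 5/3 > 0 -> no constraint.
The atom(s) x1 violate the condition (nu = 0 but mu > 0). Therefore mu is NOT absolutely continuous w.r.t. nu.

no


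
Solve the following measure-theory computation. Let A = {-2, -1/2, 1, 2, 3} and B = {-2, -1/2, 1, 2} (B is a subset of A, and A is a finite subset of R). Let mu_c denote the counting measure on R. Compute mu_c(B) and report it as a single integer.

Counting measure assigns mu_c(E) = |E| (number of elements) when E is finite.
B has 4 element(s), so mu_c(B) = 4.

4


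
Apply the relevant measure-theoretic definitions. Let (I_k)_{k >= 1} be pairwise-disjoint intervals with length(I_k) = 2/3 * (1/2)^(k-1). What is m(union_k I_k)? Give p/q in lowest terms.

By countable additivity of the Lebesgue measure on pairwise disjoint measurable sets,
  m(union_{k >= 1} I_k) = sum_{k >= 1} m(I_k) = sum_{k >= 1} a * r^(k-1),
  with a = 2/3 and r = 1/2.
Since 0 < r = 1/2 < 1, the geometric series converges:
  sum_{k >= 1} a * r^(k-1) = a / (1 - r).
  = 2/3 / (1 - 1/2)
  = 2/3 / (1/2)
  = 4/3.

4/3


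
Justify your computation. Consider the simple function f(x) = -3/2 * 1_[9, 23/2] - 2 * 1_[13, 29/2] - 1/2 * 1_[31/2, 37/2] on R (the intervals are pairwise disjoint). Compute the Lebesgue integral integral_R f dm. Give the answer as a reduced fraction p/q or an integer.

For a simple function f = sum_i c_i * 1_{A_i} with disjoint A_i,
  integral f dm = sum_i c_i * m(A_i).
Lengths of the A_i:
  m(A_1) = 23/2 - 9 = 5/2.
  m(A_2) = 29/2 - 13 = 3/2.
  m(A_3) = 37/2 - 31/2 = 3.
Contributions c_i * m(A_i):
  (-3/2) * (5/2) = -15/4.
  (-2) * (3/2) = -3.
  (-1/2) * (3) = -3/2.
Total: -15/4 - 3 - 3/2 = -33/4.

-33/4


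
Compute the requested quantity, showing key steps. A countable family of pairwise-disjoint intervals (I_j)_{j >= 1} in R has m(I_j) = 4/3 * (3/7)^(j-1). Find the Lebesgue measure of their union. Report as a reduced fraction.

By countable additivity of the Lebesgue measure on pairwise disjoint measurable sets,
  m(union_{j >= 1} I_j) = sum_{j >= 1} m(I_j) = sum_{j >= 1} a * r^(j-1),
  with a = 4/3 and r = 3/7.
Since 0 < r = 3/7 < 1, the geometric series converges:
  sum_{j >= 1} a * r^(j-1) = a / (1 - r).
  = 4/3 / (1 - 3/7)
  = 4/3 / (4/7)
  = 7/3.

7/3


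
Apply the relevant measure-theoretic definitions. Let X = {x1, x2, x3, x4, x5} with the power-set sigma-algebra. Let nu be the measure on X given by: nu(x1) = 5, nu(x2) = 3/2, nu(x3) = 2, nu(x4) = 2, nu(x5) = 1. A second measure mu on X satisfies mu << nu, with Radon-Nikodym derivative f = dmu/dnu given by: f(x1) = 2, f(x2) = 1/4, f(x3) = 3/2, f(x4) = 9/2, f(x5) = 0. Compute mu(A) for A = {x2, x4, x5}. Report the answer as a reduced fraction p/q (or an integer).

By the defining property of the Radon-Nikodym derivative, for every measurable set A,
  mu(A) = integral_A f dnu.
Since nu is a discrete measure concentrated on the atoms of X, the integral over A reduces to the sum
  mu(A) = sum_{x in A} f(x) * nu({x}).
Computing each term:
  x2: f(x2) * nu(x2) = 1/4 * 3/2 = 3/8.
  x4: f(x4) * nu(x4) = 9/2 * 2 = 9.
  x5: f(x5) * nu(x5) = 0 * 1 = 0.
Summing: mu(A) = 3/8 + 9 + 0 = 75/8.

75/8


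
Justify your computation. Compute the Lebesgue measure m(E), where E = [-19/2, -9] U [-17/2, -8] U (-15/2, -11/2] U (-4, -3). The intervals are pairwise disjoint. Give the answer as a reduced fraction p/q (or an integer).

For pairwise disjoint intervals, m(union_i I_i) = sum_i m(I_i),
and m is invariant under swapping open/closed endpoints (single points have measure 0).
So m(E) = sum_i (b_i - a_i).
  I_1 has length -9 - (-19/2) = 1/2.
  I_2 has length -8 - (-17/2) = 1/2.
  I_3 has length -11/2 - (-15/2) = 2.
  I_4 has length -3 - (-4) = 1.
Summing:
  m(E) = 1/2 + 1/2 + 2 + 1 = 4.

4


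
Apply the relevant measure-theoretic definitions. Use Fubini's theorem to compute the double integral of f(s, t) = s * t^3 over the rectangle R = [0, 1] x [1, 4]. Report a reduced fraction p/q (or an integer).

f(s, t) is a tensor product of a function of s and a function of t, and both factors are bounded continuous (hence Lebesgue integrable) on the rectangle, so Fubini's theorem applies:
  integral_R f d(m x m) = (integral_a1^b1 s ds) * (integral_a2^b2 t^3 dt).
Inner integral in s: integral_{0}^{1} s ds = (1^2 - 0^2)/2
  = 1/2.
Inner integral in t: integral_{1}^{4} t^3 dt = (4^4 - 1^4)/4
  = 255/4.
Product: (1/2) * (255/4) = 255/8.

255/8


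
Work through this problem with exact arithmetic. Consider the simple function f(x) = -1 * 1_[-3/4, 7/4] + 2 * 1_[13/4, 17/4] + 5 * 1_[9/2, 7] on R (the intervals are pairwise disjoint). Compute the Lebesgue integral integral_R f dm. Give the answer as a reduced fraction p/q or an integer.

For a simple function f = sum_i c_i * 1_{A_i} with disjoint A_i,
  integral f dm = sum_i c_i * m(A_i).
Lengths of the A_i:
  m(A_1) = 7/4 - (-3/4) = 5/2.
  m(A_2) = 17/4 - 13/4 = 1.
  m(A_3) = 7 - 9/2 = 5/2.
Contributions c_i * m(A_i):
  (-1) * (5/2) = -5/2.
  (2) * (1) = 2.
  (5) * (5/2) = 25/2.
Total: -5/2 + 2 + 25/2 = 12.

12


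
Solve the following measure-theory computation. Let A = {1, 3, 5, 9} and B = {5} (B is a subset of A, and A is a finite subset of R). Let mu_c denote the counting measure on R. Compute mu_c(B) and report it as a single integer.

Counting measure assigns mu_c(E) = |E| (number of elements) when E is finite.
B has 1 element(s), so mu_c(B) = 1.

1


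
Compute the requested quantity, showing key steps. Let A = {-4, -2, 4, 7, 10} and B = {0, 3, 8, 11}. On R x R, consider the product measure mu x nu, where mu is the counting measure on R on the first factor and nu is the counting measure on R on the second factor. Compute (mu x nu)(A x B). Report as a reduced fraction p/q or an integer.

For a measurable rectangle A x B, the product measure satisfies
  (mu x nu)(A x B) = mu(A) * nu(B).
  mu(A) = 5.
  nu(B) = 4.
  (mu x nu)(A x B) = 5 * 4 = 20.

20


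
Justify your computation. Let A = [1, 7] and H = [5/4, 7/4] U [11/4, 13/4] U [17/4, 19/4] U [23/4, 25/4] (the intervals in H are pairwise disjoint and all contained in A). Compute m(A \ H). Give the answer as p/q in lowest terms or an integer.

The ambient interval has length m(A) = 7 - 1 = 6.
Since the holes are disjoint and sit inside A, by finite additivity
  m(H) = sum_i (b_i - a_i), and m(A \ H) = m(A) - m(H).
Computing the hole measures:
  m(H_1) = 7/4 - 5/4 = 1/2.
  m(H_2) = 13/4 - 11/4 = 1/2.
  m(H_3) = 19/4 - 17/4 = 1/2.
  m(H_4) = 25/4 - 23/4 = 1/2.
Summed: m(H) = 1/2 + 1/2 + 1/2 + 1/2 = 2.
So m(A \ H) = 6 - 2 = 4.

4


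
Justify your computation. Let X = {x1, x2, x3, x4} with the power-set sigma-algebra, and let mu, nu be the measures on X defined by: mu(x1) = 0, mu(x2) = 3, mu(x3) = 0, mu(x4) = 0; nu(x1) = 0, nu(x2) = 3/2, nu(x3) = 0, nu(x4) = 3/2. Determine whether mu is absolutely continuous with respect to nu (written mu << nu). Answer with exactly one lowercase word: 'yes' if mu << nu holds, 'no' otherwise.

mu << nu means: every nu-null measurable set is also mu-null; equivalently, for every atom x, if nu({x}) = 0 then mu({x}) = 0.
Checking each atom:
  x1: nu = 0, mu = 0 -> consistent with mu << nu.
  x2: nu = 3/2 > 0 -> no constraint.
  x3: nu = 0, mu = 0 -> consistent with mu << nu.
  x4: nu = 3/2 > 0 -> no constraint.
No atom violates the condition. Therefore mu << nu.

yes


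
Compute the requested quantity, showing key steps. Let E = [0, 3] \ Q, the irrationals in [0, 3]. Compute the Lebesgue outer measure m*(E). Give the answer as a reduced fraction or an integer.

The interval I = [0, 3] has m(I) = 3 - 0 = 3 (endpoints are measure-zero, so open/closed/half-open agree). Write I = (I cap Q) u (I \ Q). The rationals in I are countable, so m*(I cap Q) = 0 (cover each rational by intervals whose total length is arbitrarily small). By countable subadditivity m*(I) <= m*(I cap Q) + m*(I \ Q), hence m*(I \ Q) >= m(I) = 3. The reverse inequality m*(I \ Q) <= m*(I) = 3 is trivial since (I \ Q) is a subset of I. Therefore m*(I \ Q) = 3.

3


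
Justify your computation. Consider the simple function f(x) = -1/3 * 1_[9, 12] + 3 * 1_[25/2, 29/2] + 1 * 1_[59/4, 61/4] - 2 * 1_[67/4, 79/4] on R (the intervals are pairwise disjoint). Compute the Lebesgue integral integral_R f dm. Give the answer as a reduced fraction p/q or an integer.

For a simple function f = sum_i c_i * 1_{A_i} with disjoint A_i,
  integral f dm = sum_i c_i * m(A_i).
Lengths of the A_i:
  m(A_1) = 12 - 9 = 3.
  m(A_2) = 29/2 - 25/2 = 2.
  m(A_3) = 61/4 - 59/4 = 1/2.
  m(A_4) = 79/4 - 67/4 = 3.
Contributions c_i * m(A_i):
  (-1/3) * (3) = -1.
  (3) * (2) = 6.
  (1) * (1/2) = 1/2.
  (-2) * (3) = -6.
Total: -1 + 6 + 1/2 - 6 = -1/2.

-1/2


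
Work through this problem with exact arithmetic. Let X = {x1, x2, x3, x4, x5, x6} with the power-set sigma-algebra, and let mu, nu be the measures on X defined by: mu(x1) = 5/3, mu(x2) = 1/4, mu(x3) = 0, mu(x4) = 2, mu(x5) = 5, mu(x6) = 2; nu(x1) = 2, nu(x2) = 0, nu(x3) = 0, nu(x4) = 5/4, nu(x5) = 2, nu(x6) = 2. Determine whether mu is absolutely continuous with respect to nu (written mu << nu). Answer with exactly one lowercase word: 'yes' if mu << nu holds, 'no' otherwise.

mu << nu means: every nu-null measurable set is also mu-null; equivalently, for every atom x, if nu({x}) = 0 then mu({x}) = 0.
Checking each atom:
  x1: nu = 2 > 0 -> no constraint.
  x2: nu = 0, mu = 1/4 > 0 -> violates mu << nu.
  x3: nu = 0, mu = 0 -> consistent with mu << nu.
  x4: nu = 5/4 > 0 -> no constraint.
  x5: nu = 2 > 0 -> no constraint.
  x6: nu = 2 > 0 -> no constraint.
The atom(s) x2 violate the condition (nu = 0 but mu > 0). Therefore mu is NOT absolutely continuous w.r.t. nu.

no


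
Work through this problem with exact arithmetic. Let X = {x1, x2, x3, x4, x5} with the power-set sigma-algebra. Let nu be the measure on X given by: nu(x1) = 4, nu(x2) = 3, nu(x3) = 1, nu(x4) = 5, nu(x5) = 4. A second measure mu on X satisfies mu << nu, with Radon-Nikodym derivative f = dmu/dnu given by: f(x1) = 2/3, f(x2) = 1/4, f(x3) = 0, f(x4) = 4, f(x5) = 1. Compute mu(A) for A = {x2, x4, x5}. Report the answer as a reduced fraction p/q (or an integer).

By the defining property of the Radon-Nikodym derivative, for every measurable set A,
  mu(A) = integral_A f dnu.
Since nu is a discrete measure concentrated on the atoms of X, the integral over A reduces to the sum
  mu(A) = sum_{x in A} f(x) * nu({x}).
Computing each term:
  x2: f(x2) * nu(x2) = 1/4 * 3 = 3/4.
  x4: f(x4) * nu(x4) = 4 * 5 = 20.
  x5: f(x5) * nu(x5) = 1 * 4 = 4.
Summing: mu(A) = 3/4 + 20 + 4 = 99/4.

99/4


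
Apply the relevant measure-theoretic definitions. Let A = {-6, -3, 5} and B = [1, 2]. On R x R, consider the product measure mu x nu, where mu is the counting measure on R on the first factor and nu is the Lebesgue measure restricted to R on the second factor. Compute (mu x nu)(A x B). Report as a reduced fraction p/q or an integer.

For a measurable rectangle A x B, the product measure satisfies
  (mu x nu)(A x B) = mu(A) * nu(B).
  mu(A) = 3.
  nu(B) = 1.
  (mu x nu)(A x B) = 3 * 1 = 3.

3


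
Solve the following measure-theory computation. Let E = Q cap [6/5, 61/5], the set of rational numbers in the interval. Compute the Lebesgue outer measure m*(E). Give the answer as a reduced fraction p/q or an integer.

E = Q cap [6/5, 61/5] is a subset of Q, which is countable. Enumerate Q = {q_1, q_2, ...}; for any eps > 0, cover q_k by the open interval (q_k - eps/2^(k+1), q_k + eps/2^(k+1)), of length eps/2^k. The total cover length is sum_{k>=1} eps/2^k = eps. Hence m*(E) <= m*(Q) <= eps for every eps > 0, and since outer measure is non-negative, m*(E) = 0.

0


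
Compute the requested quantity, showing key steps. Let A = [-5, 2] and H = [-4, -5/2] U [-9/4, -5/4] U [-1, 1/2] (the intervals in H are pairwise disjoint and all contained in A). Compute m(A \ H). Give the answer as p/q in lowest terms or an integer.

The ambient interval has length m(A) = 2 - (-5) = 7.
Since the holes are disjoint and sit inside A, by finite additivity
  m(H) = sum_i (b_i - a_i), and m(A \ H) = m(A) - m(H).
Computing the hole measures:
  m(H_1) = -5/2 - (-4) = 3/2.
  m(H_2) = -5/4 - (-9/4) = 1.
  m(H_3) = 1/2 - (-1) = 3/2.
Summed: m(H) = 3/2 + 1 + 3/2 = 4.
So m(A \ H) = 7 - 4 = 3.

3


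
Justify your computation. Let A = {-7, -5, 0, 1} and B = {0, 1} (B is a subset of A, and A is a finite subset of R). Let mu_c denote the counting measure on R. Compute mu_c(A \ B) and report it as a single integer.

Counting measure assigns mu_c(E) = |E| (number of elements) when E is finite. For B subset A, A \ B is the set of elements of A not in B, so |A \ B| = |A| - |B|.
|A| = 4, |B| = 2, so mu_c(A \ B) = 4 - 2 = 2.

2


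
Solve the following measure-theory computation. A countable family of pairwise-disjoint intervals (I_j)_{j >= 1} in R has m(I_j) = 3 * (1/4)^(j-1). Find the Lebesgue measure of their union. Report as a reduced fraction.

By countable additivity of the Lebesgue measure on pairwise disjoint measurable sets,
  m(union_{j >= 1} I_j) = sum_{j >= 1} m(I_j) = sum_{j >= 1} a * r^(j-1),
  with a = 3 and r = 1/4.
Since 0 < r = 1/4 < 1, the geometric series converges:
  sum_{j >= 1} a * r^(j-1) = a / (1 - r).
  = 3 / (1 - 1/4)
  = 3 / (3/4)
  = 4.

4


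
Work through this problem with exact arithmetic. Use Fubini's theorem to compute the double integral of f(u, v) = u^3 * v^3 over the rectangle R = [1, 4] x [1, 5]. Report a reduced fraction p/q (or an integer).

f(u, v) is a tensor product of a function of u and a function of v, and both factors are bounded continuous (hence Lebesgue integrable) on the rectangle, so Fubini's theorem applies:
  integral_R f d(m x m) = (integral_a1^b1 u^3 du) * (integral_a2^b2 v^3 dv).
Inner integral in u: integral_{1}^{4} u^3 du = (4^4 - 1^4)/4
  = 255/4.
Inner integral in v: integral_{1}^{5} v^3 dv = (5^4 - 1^4)/4
  = 156.
Product: (255/4) * (156) = 9945.

9945


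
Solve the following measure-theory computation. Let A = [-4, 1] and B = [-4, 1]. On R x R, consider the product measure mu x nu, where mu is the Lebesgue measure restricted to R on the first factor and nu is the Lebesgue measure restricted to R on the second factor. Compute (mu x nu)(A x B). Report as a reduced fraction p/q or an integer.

For a measurable rectangle A x B, the product measure satisfies
  (mu x nu)(A x B) = mu(A) * nu(B).
  mu(A) = 5.
  nu(B) = 5.
  (mu x nu)(A x B) = 5 * 5 = 25.

25


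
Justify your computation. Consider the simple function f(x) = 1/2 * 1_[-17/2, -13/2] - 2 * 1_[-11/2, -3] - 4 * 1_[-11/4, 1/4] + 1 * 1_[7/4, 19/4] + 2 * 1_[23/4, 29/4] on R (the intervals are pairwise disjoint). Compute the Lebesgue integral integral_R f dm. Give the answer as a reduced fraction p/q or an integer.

For a simple function f = sum_i c_i * 1_{A_i} with disjoint A_i,
  integral f dm = sum_i c_i * m(A_i).
Lengths of the A_i:
  m(A_1) = -13/2 - (-17/2) = 2.
  m(A_2) = -3 - (-11/2) = 5/2.
  m(A_3) = 1/4 - (-11/4) = 3.
  m(A_4) = 19/4 - 7/4 = 3.
  m(A_5) = 29/4 - 23/4 = 3/2.
Contributions c_i * m(A_i):
  (1/2) * (2) = 1.
  (-2) * (5/2) = -5.
  (-4) * (3) = -12.
  (1) * (3) = 3.
  (2) * (3/2) = 3.
Total: 1 - 5 - 12 + 3 + 3 = -10.

-10


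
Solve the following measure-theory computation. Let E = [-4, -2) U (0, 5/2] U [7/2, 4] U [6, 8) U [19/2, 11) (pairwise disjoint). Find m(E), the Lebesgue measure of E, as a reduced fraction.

For pairwise disjoint intervals, m(union_i I_i) = sum_i m(I_i),
and m is invariant under swapping open/closed endpoints (single points have measure 0).
So m(E) = sum_i (b_i - a_i).
  I_1 has length -2 - (-4) = 2.
  I_2 has length 5/2 - 0 = 5/2.
  I_3 has length 4 - 7/2 = 1/2.
  I_4 has length 8 - 6 = 2.
  I_5 has length 11 - 19/2 = 3/2.
Summing:
  m(E) = 2 + 5/2 + 1/2 + 2 + 3/2 = 17/2.

17/2


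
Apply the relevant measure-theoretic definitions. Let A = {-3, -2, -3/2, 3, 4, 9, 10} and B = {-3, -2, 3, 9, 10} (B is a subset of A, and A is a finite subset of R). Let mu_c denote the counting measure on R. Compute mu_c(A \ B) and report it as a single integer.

Counting measure assigns mu_c(E) = |E| (number of elements) when E is finite. For B subset A, A \ B is the set of elements of A not in B, so |A \ B| = |A| - |B|.
|A| = 7, |B| = 5, so mu_c(A \ B) = 7 - 5 = 2.

2


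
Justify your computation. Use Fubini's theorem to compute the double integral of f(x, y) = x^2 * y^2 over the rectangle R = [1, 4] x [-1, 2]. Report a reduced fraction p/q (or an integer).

f(x, y) is a tensor product of a function of x and a function of y, and both factors are bounded continuous (hence Lebesgue integrable) on the rectangle, so Fubini's theorem applies:
  integral_R f d(m x m) = (integral_a1^b1 x^2 dx) * (integral_a2^b2 y^2 dy).
Inner integral in x: integral_{1}^{4} x^2 dx = (4^3 - 1^3)/3
  = 21.
Inner integral in y: integral_{-1}^{2} y^2 dy = (2^3 - (-1)^3)/3
  = 3.
Product: (21) * (3) = 63.

63


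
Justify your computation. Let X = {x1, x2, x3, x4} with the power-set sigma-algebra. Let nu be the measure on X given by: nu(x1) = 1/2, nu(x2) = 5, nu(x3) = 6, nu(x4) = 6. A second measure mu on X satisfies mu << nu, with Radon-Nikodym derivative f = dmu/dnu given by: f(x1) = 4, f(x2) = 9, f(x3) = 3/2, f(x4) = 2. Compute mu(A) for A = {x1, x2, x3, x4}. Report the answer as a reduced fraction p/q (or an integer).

By the defining property of the Radon-Nikodym derivative, for every measurable set A,
  mu(A) = integral_A f dnu.
Since nu is a discrete measure concentrated on the atoms of X, the integral over A reduces to the sum
  mu(A) = sum_{x in A} f(x) * nu({x}).
Computing each term:
  x1: f(x1) * nu(x1) = 4 * 1/2 = 2.
  x2: f(x2) * nu(x2) = 9 * 5 = 45.
  x3: f(x3) * nu(x3) = 3/2 * 6 = 9.
  x4: f(x4) * nu(x4) = 2 * 6 = 12.
Summing: mu(A) = 2 + 45 + 9 + 12 = 68.

68


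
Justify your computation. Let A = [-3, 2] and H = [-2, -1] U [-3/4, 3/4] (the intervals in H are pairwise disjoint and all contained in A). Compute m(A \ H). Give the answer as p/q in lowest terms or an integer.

The ambient interval has length m(A) = 2 - (-3) = 5.
Since the holes are disjoint and sit inside A, by finite additivity
  m(H) = sum_i (b_i - a_i), and m(A \ H) = m(A) - m(H).
Computing the hole measures:
  m(H_1) = -1 - (-2) = 1.
  m(H_2) = 3/4 - (-3/4) = 3/2.
Summed: m(H) = 1 + 3/2 = 5/2.
So m(A \ H) = 5 - 5/2 = 5/2.

5/2


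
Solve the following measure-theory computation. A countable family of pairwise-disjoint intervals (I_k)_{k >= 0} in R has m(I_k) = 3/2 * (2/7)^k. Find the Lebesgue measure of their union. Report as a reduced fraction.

By countable additivity of the Lebesgue measure on pairwise disjoint measurable sets,
  m(union_{k >= 0} I_k) = sum_{k >= 0} m(I_k) = sum_{k >= 0} a * r^k,
  with a = 3/2 and r = 2/7.
Since 0 < r = 2/7 < 1, the geometric series converges:
  sum_{k >= 0} a * r^k = a / (1 - r).
  = 3/2 / (1 - 2/7)
  = 3/2 / (5/7)
  = 21/10.

21/10


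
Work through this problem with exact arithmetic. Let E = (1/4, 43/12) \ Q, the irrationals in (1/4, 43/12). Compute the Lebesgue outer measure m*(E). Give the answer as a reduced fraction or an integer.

The interval I = (1/4, 43/12) has m(I) = 43/12 - 1/4 = 10/3 (endpoints are measure-zero, so open/closed/half-open agree). Write I = (I cap Q) u (I \ Q). The rationals in I are countable, so m*(I cap Q) = 0 (cover each rational by intervals whose total length is arbitrarily small). By countable subadditivity m*(I) <= m*(I cap Q) + m*(I \ Q), hence m*(I \ Q) >= m(I) = 10/3. The reverse inequality m*(I \ Q) <= m*(I) = 10/3 is trivial since (I \ Q) is a subset of I. Therefore m*(I \ Q) = 10/3.

10/3


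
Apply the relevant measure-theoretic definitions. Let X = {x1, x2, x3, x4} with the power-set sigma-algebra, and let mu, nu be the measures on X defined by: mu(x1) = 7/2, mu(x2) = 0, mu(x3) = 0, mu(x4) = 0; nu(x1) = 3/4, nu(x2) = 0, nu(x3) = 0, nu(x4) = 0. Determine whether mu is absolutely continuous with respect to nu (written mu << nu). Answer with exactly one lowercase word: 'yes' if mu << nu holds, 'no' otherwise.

mu << nu means: every nu-null measurable set is also mu-null; equivalently, for every atom x, if nu({x}) = 0 then mu({x}) = 0.
Checking each atom:
  x1: nu = 3/4 > 0 -> no constraint.
  x2: nu = 0, mu = 0 -> consistent with mu << nu.
  x3: nu = 0, mu = 0 -> consistent with mu << nu.
  x4: nu = 0, mu = 0 -> consistent with mu << nu.
No atom violates the condition. Therefore mu << nu.

yes


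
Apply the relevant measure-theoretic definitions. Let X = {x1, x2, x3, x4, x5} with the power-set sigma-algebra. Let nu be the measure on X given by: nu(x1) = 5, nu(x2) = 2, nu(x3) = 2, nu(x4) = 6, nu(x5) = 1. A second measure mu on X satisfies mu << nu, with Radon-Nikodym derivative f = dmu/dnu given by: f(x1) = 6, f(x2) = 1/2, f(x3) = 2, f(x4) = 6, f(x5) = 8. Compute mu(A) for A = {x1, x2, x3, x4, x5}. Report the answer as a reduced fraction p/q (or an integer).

By the defining property of the Radon-Nikodym derivative, for every measurable set A,
  mu(A) = integral_A f dnu.
Since nu is a discrete measure concentrated on the atoms of X, the integral over A reduces to the sum
  mu(A) = sum_{x in A} f(x) * nu({x}).
Computing each term:
  x1: f(x1) * nu(x1) = 6 * 5 = 30.
  x2: f(x2) * nu(x2) = 1/2 * 2 = 1.
  x3: f(x3) * nu(x3) = 2 * 2 = 4.
  x4: f(x4) * nu(x4) = 6 * 6 = 36.
  x5: f(x5) * nu(x5) = 8 * 1 = 8.
Summing: mu(A) = 30 + 1 + 4 + 36 + 8 = 79.

79


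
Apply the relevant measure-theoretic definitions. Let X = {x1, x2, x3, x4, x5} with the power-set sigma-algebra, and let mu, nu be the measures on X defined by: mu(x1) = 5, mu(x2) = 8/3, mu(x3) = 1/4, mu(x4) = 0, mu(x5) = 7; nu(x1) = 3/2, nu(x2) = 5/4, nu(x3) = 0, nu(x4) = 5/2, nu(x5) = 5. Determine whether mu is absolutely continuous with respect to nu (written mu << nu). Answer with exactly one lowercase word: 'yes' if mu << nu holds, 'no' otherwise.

mu << nu means: every nu-null measurable set is also mu-null; equivalently, for every atom x, if nu({x}) = 0 then mu({x}) = 0.
Checking each atom:
  x1: nu = 3/2 > 0 -> no constraint.
  x2: nu = 5/4 > 0 -> no constraint.
  x3: nu = 0, mu = 1/4 > 0 -> violates mu << nu.
  x4: nu = 5/2 > 0 -> no constraint.
  x5: nu = 5 > 0 -> no constraint.
The atom(s) x3 violate the condition (nu = 0 but mu > 0). Therefore mu is NOT absolutely continuous w.r.t. nu.

no


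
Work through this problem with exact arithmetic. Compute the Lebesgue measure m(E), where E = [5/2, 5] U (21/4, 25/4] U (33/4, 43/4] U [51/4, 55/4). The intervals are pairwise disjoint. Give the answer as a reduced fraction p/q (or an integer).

For pairwise disjoint intervals, m(union_i I_i) = sum_i m(I_i),
and m is invariant under swapping open/closed endpoints (single points have measure 0).
So m(E) = sum_i (b_i - a_i).
  I_1 has length 5 - 5/2 = 5/2.
  I_2 has length 25/4 - 21/4 = 1.
  I_3 has length 43/4 - 33/4 = 5/2.
  I_4 has length 55/4 - 51/4 = 1.
Summing:
  m(E) = 5/2 + 1 + 5/2 + 1 = 7.

7


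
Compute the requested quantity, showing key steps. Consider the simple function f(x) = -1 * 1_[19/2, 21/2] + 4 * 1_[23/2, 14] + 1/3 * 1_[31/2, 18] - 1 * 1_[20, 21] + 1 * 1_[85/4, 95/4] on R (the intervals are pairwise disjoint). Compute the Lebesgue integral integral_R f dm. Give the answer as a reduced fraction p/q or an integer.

For a simple function f = sum_i c_i * 1_{A_i} with disjoint A_i,
  integral f dm = sum_i c_i * m(A_i).
Lengths of the A_i:
  m(A_1) = 21/2 - 19/2 = 1.
  m(A_2) = 14 - 23/2 = 5/2.
  m(A_3) = 18 - 31/2 = 5/2.
  m(A_4) = 21 - 20 = 1.
  m(A_5) = 95/4 - 85/4 = 5/2.
Contributions c_i * m(A_i):
  (-1) * (1) = -1.
  (4) * (5/2) = 10.
  (1/3) * (5/2) = 5/6.
  (-1) * (1) = -1.
  (1) * (5/2) = 5/2.
Total: -1 + 10 + 5/6 - 1 + 5/2 = 34/3.

34/3


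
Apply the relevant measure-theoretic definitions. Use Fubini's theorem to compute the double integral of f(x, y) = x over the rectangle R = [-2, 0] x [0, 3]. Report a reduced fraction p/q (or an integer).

f(x, y) is a tensor product of a function of x and a function of y, and both factors are bounded continuous (hence Lebesgue integrable) on the rectangle, so Fubini's theorem applies:
  integral_R f d(m x m) = (integral_a1^b1 x dx) * (integral_a2^b2 1 dy).
Inner integral in x: integral_{-2}^{0} x dx = (0^2 - (-2)^2)/2
  = -2.
Inner integral in y: integral_{0}^{3} 1 dy = (3^1 - 0^1)/1
  = 3.
Product: (-2) * (3) = -6.

-6


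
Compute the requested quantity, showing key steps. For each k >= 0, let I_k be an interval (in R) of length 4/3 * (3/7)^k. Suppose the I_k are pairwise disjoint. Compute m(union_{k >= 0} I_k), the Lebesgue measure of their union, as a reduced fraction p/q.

By countable additivity of the Lebesgue measure on pairwise disjoint measurable sets,
  m(union_{k >= 0} I_k) = sum_{k >= 0} m(I_k) = sum_{k >= 0} a * r^k,
  with a = 4/3 and r = 3/7.
Since 0 < r = 3/7 < 1, the geometric series converges:
  sum_{k >= 0} a * r^k = a / (1 - r).
  = 4/3 / (1 - 3/7)
  = 4/3 / (4/7)
  = 7/3.

7/3


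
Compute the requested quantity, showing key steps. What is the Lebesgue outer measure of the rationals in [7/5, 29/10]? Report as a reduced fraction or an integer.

The set Q cap [7/5, 29/10] is countable (a subset of the countable set Q). Lebesgue outer measure of any countable set is 0: each singleton {q} has m*({q}) = 0, and by countable subadditivity m*(union_k {q_k}) <= sum_k m*({q_k}) = sum_k 0 = 0. The reverse inequality m*(E) >= 0 is automatic. So m*(Q cap [7/5, 29/10]) = 0.

0


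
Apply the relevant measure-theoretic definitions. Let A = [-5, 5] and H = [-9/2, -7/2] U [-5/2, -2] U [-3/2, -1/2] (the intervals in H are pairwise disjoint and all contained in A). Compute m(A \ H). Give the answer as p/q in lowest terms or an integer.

The ambient interval has length m(A) = 5 - (-5) = 10.
Since the holes are disjoint and sit inside A, by finite additivity
  m(H) = sum_i (b_i - a_i), and m(A \ H) = m(A) - m(H).
Computing the hole measures:
  m(H_1) = -7/2 - (-9/2) = 1.
  m(H_2) = -2 - (-5/2) = 1/2.
  m(H_3) = -1/2 - (-3/2) = 1.
Summed: m(H) = 1 + 1/2 + 1 = 5/2.
So m(A \ H) = 10 - 5/2 = 15/2.

15/2


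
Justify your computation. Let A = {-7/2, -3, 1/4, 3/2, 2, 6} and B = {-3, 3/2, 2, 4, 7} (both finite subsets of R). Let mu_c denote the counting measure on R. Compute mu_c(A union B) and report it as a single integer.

Counting measure on a finite set equals cardinality. By inclusion-exclusion, |A union B| = |A| + |B| - |A cap B|.
|A| = 6, |B| = 5, |A cap B| = 3.
So mu_c(A union B) = 6 + 5 - 3 = 8.

8


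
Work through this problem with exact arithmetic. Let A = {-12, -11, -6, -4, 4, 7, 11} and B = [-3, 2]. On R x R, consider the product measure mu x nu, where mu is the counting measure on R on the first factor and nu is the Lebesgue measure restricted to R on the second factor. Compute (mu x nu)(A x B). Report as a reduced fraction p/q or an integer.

For a measurable rectangle A x B, the product measure satisfies
  (mu x nu)(A x B) = mu(A) * nu(B).
  mu(A) = 7.
  nu(B) = 5.
  (mu x nu)(A x B) = 7 * 5 = 35.

35


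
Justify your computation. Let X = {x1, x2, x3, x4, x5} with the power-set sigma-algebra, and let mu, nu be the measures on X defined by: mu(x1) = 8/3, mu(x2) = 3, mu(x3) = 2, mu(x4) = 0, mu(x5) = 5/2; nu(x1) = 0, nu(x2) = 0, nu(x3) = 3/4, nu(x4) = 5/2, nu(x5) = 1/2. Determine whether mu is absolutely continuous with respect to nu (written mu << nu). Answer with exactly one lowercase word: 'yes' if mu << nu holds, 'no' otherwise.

mu << nu means: every nu-null measurable set is also mu-null; equivalently, for every atom x, if nu({x}) = 0 then mu({x}) = 0.
Checking each atom:
  x1: nu = 0, mu = 8/3 > 0 -> violates mu << nu.
  x2: nu = 0, mu = 3 > 0 -> violates mu << nu.
  x3: nu = 3/4 > 0 -> no constraint.
  x4: nu = 5/2 > 0 -> no constraint.
  x5: nu = 1/2 > 0 -> no constraint.
The atom(s) x1, x2 violate the condition (nu = 0 but mu > 0). Therefore mu is NOT absolutely continuous w.r.t. nu.

no


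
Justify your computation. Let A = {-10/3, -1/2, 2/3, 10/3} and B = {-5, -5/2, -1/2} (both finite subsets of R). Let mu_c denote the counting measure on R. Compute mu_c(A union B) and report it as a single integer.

Counting measure on a finite set equals cardinality. By inclusion-exclusion, |A union B| = |A| + |B| - |A cap B|.
|A| = 4, |B| = 3, |A cap B| = 1.
So mu_c(A union B) = 4 + 3 - 1 = 6.

6


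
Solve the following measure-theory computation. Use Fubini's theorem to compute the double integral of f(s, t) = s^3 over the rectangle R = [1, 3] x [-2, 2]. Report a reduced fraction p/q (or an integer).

f(s, t) is a tensor product of a function of s and a function of t, and both factors are bounded continuous (hence Lebesgue integrable) on the rectangle, so Fubini's theorem applies:
  integral_R f d(m x m) = (integral_a1^b1 s^3 ds) * (integral_a2^b2 1 dt).
Inner integral in s: integral_{1}^{3} s^3 ds = (3^4 - 1^4)/4
  = 20.
Inner integral in t: integral_{-2}^{2} 1 dt = (2^1 - (-2)^1)/1
  = 4.
Product: (20) * (4) = 80.

80


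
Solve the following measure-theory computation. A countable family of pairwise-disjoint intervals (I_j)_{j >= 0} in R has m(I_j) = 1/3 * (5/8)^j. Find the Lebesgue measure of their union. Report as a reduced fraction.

By countable additivity of the Lebesgue measure on pairwise disjoint measurable sets,
  m(union_{j >= 0} I_j) = sum_{j >= 0} m(I_j) = sum_{j >= 0} a * r^j,
  with a = 1/3 and r = 5/8.
Since 0 < r = 5/8 < 1, the geometric series converges:
  sum_{j >= 0} a * r^j = a / (1 - r).
  = 1/3 / (1 - 5/8)
  = 1/3 / (3/8)
  = 8/9.

8/9


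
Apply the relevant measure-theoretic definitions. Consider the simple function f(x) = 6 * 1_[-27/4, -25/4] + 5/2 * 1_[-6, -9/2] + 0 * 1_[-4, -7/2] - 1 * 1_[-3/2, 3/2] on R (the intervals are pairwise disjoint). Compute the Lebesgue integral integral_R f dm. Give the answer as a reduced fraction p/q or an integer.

For a simple function f = sum_i c_i * 1_{A_i} with disjoint A_i,
  integral f dm = sum_i c_i * m(A_i).
Lengths of the A_i:
  m(A_1) = -25/4 - (-27/4) = 1/2.
  m(A_2) = -9/2 - (-6) = 3/2.
  m(A_3) = -7/2 - (-4) = 1/2.
  m(A_4) = 3/2 - (-3/2) = 3.
Contributions c_i * m(A_i):
  (6) * (1/2) = 3.
  (5/2) * (3/2) = 15/4.
  (0) * (1/2) = 0.
  (-1) * (3) = -3.
Total: 3 + 15/4 + 0 - 3 = 15/4.

15/4


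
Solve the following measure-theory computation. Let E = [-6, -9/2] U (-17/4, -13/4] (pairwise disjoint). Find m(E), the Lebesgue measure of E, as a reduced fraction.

For pairwise disjoint intervals, m(union_i I_i) = sum_i m(I_i),
and m is invariant under swapping open/closed endpoints (single points have measure 0).
So m(E) = sum_i (b_i - a_i).
  I_1 has length -9/2 - (-6) = 3/2.
  I_2 has length -13/4 - (-17/4) = 1.
Summing:
  m(E) = 3/2 + 1 = 5/2.

5/2


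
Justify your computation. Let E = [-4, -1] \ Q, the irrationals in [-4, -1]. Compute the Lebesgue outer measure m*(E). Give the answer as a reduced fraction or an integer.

The interval I = [-4, -1] has m(I) = -1 - (-4) = 3 (endpoints are measure-zero, so open/closed/half-open agree). Write I = (I cap Q) u (I \ Q). The rationals in I are countable, so m*(I cap Q) = 0 (cover each rational by intervals whose total length is arbitrarily small). By countable subadditivity m*(I) <= m*(I cap Q) + m*(I \ Q), hence m*(I \ Q) >= m(I) = 3. The reverse inequality m*(I \ Q) <= m*(I) = 3 is trivial since (I \ Q) is a subset of I. Therefore m*(I \ Q) = 3.

3


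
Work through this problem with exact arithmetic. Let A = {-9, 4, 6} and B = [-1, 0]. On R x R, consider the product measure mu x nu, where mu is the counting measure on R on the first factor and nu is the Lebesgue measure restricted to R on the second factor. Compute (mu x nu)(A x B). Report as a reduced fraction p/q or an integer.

For a measurable rectangle A x B, the product measure satisfies
  (mu x nu)(A x B) = mu(A) * nu(B).
  mu(A) = 3.
  nu(B) = 1.
  (mu x nu)(A x B) = 3 * 1 = 3.

3


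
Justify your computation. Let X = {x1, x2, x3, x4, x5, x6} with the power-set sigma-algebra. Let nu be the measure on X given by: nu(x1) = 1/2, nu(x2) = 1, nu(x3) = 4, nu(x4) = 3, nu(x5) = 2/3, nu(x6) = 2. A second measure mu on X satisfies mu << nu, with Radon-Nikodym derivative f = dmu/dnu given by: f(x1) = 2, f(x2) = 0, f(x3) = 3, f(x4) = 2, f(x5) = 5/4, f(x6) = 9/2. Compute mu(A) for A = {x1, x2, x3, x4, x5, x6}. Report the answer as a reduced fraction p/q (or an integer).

By the defining property of the Radon-Nikodym derivative, for every measurable set A,
  mu(A) = integral_A f dnu.
Since nu is a discrete measure concentrated on the atoms of X, the integral over A reduces to the sum
  mu(A) = sum_{x in A} f(x) * nu({x}).
Computing each term:
  x1: f(x1) * nu(x1) = 2 * 1/2 = 1.
  x2: f(x2) * nu(x2) = 0 * 1 = 0.
  x3: f(x3) * nu(x3) = 3 * 4 = 12.
  x4: f(x4) * nu(x4) = 2 * 3 = 6.
  x5: f(x5) * nu(x5) = 5/4 * 2/3 = 5/6.
  x6: f(x6) * nu(x6) = 9/2 * 2 = 9.
Summing: mu(A) = 1 + 0 + 12 + 6 + 5/6 + 9 = 173/6.

173/6
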